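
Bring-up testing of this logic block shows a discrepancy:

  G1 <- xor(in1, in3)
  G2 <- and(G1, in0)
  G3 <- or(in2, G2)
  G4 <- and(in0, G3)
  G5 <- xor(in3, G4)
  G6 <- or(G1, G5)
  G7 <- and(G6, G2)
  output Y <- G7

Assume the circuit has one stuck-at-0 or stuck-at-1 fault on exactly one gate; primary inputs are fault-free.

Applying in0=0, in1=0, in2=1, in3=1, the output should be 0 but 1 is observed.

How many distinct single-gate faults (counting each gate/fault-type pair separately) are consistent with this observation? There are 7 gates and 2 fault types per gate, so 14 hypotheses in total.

2

Fault-free: G1=1, G2=0, G3=1, G4=0, G5=1, G6=1, G7=0 → 0. Observed 1.
  G1 stuck-at-0: output 0 ✗
  G1 stuck-at-1: output 0 ✗
  G2 stuck-at-0: output 0 ✗
  G2 stuck-at-1: output 1 ✓
  G3 stuck-at-0: output 0 ✗
  G3 stuck-at-1: output 0 ✗
  G4 stuck-at-0: output 0 ✗
  G4 stuck-at-1: output 0 ✗
  G5 stuck-at-0: output 0 ✗
  G5 stuck-at-1: output 0 ✗
  G6 stuck-at-0: output 0 ✗
  G6 stuck-at-1: output 0 ✗
  G7 stuck-at-0: output 0 ✗
  G7 stuck-at-1: output 1 ✓
Consistent faults: {G2 stuck-at-1, G7 stuck-at-1} — 2 in all.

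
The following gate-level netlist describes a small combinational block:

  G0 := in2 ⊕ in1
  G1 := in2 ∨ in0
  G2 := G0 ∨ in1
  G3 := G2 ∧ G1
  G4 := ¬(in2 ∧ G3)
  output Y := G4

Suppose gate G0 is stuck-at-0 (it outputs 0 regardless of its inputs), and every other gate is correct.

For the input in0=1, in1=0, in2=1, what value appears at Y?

Propagate with G0 forced: G0=0 [stuck-at-0], G1=1, G2=0, G3=0, G4=1.
So Y = 1. (Without the fault it would be 0.)

1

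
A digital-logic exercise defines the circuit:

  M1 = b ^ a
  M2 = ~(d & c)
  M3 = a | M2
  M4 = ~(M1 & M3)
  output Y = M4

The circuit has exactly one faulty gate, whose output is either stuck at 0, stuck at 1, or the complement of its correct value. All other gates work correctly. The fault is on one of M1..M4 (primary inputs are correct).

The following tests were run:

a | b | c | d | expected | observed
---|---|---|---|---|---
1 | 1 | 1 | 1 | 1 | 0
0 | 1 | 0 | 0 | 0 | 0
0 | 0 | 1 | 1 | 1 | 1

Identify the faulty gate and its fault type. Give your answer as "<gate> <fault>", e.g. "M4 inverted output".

M1 stuck-at-1

Fault-free values for test 1 (a=1, b=1, c=1, d=1): M1=0, M2=0, M3=1, M4=1, giving Y=1. Observed 0.
Test 1: faults giving observed 0 are {M1 stuck-at-1, M1 inverted output, M4 stuck-at-0, M4 inverted output}.
Test 2 (a=0, b=1, c=0, d=0): fault-free M1=1, M2=1, M3=1, M4=0 → 0; observed 0. Eliminates M1 inverted output, M4 inverted output.
Test 3 (a=0, b=0, c=1, d=1): fault-free M1=0, M2=0, M3=0, M4=1 → 1; observed 1. Eliminates M4 stuck-at-0.
Only M1 stuck-at-1 is consistent with every test.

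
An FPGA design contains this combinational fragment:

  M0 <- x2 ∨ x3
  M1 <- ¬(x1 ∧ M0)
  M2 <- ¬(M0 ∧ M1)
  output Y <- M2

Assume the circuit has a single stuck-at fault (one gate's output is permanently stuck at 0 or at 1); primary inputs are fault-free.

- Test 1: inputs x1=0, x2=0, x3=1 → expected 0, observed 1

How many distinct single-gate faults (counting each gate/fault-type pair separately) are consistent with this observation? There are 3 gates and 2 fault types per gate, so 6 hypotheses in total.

Fault-free: M0=1, M1=1, M2=0 → 0. Observed 1.
  M0 stuck-at-0: output 1 ✓
  M0 stuck-at-1: output 0 ✗
  M1 stuck-at-0: output 1 ✓
  M1 stuck-at-1: output 0 ✗
  M2 stuck-at-0: output 0 ✗
  M2 stuck-at-1: output 1 ✓
Consistent faults: {M0 stuck-at-0, M1 stuck-at-0, M2 stuck-at-1} — 3 in all.

3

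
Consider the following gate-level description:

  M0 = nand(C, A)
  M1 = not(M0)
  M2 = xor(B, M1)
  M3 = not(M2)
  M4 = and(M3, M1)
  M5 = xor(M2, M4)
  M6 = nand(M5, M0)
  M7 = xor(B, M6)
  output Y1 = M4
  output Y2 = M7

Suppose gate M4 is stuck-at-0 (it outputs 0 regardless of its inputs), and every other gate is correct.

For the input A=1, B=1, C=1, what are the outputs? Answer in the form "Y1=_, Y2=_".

Y1=0, Y2=0

Propagate with M4 forced: M0=0, M1=1, M2=0, M3=1, M4=0 [stuck-at-0], M5=0, M6=1, M7=0.
So the outputs are Y1=0, Y2=0. (Without the fault they would be Y1=1, Y2=0.)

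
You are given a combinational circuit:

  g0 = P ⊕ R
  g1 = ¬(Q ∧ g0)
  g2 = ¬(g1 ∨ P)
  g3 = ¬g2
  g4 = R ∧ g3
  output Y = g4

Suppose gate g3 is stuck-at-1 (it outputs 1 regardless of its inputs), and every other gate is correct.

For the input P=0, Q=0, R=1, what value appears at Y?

Propagate with g3 forced: g0=1, g1=1, g2=0, g3=1 [stuck-at-1], g4=1.
So Y = 1. (Same as the fault-free value — the fault is masked on this input.)

1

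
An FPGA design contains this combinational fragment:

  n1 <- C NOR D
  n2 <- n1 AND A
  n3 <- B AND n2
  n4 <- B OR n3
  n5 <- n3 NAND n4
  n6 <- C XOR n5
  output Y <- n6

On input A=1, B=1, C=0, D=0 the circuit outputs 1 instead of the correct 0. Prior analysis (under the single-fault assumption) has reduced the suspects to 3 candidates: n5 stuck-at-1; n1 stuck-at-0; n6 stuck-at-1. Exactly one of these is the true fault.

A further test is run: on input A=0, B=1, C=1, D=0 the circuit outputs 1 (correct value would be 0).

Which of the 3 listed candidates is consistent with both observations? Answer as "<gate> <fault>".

n6 stuck-at-1

Evaluate each candidate on input A=0, B=1, C=1, D=0:
  n5 stuck-at-1: n1=0, n2=0, n3=0, n4=1, n5=1 [stuck-at-1], n6=0 → 0 — eliminated
  n1 stuck-at-0: n1=0 [stuck-at-0], n2=0, n3=0, n4=1, n5=1, n6=0 → 0 — eliminated
  n6 stuck-at-1: n1=0, n2=0, n3=0, n4=1, n5=1, n6=1 [stuck-at-1] → 1 — matches
Only n6 stuck-at-1 reproduces the observed 1.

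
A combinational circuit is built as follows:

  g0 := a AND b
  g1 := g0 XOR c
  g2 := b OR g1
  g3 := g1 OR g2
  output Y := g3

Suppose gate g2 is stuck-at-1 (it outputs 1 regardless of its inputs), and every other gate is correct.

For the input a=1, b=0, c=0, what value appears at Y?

1

Propagate with g2 forced: g0=0, g1=0, g2=1 [stuck-at-1], g3=1.
So Y = 1. (Without the fault it would be 0.)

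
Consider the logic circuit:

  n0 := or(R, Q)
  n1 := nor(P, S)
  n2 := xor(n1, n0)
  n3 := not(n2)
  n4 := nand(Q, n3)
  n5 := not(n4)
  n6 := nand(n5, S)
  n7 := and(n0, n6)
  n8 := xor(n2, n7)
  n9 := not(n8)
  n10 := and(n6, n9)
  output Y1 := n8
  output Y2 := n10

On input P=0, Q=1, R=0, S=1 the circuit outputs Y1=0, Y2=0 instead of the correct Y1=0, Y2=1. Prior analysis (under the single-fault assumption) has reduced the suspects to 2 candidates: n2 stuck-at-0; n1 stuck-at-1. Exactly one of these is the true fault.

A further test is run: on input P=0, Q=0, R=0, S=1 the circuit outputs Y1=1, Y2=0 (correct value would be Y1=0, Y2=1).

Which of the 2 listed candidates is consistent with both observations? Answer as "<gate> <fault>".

n1 stuck-at-1

Evaluate each candidate on input P=0, Q=0, R=0, S=1:
  n2 stuck-at-0: n0=0, n1=0, n2=0 [stuck-at-0], n3=1, n4=1, n5=0, n6=1, n7=0, n8=0, n9=1, n10=1 → Y1=0, Y2=1 — eliminated
  n1 stuck-at-1: n0=0, n1=1 [stuck-at-1], n2=1, n3=0, n4=1, n5=0, n6=1, n7=0, n8=1, n9=0, n10=0 → Y1=1, Y2=0 — matches
Only n1 stuck-at-1 reproduces the observed Y1=1, Y2=0.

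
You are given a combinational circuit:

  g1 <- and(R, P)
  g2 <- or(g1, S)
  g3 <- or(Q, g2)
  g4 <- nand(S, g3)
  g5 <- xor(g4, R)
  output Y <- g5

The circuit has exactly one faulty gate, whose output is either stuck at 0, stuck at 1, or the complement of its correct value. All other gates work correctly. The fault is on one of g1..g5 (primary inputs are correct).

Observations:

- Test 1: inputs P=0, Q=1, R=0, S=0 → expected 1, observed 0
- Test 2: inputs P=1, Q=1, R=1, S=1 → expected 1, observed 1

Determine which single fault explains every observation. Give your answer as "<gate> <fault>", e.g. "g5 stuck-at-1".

g4 stuck-at-0

Fault-free values for test 1 (P=0, Q=1, R=0, S=0): g1=0, g2=0, g3=1, g4=1, g5=1, giving Y=1. Observed 0.
Test 1: faults giving observed 0 are {g4 stuck-at-0, g4 inverted output, g5 stuck-at-0, g5 inverted output}.
Test 2 (P=1, Q=1, R=1, S=1): fault-free g1=1, g2=1, g3=1, g4=0, g5=1 → 1; observed 1. Eliminates g4 inverted output, g5 stuck-at-0, g5 inverted output.
Only g4 stuck-at-0 is consistent with every test.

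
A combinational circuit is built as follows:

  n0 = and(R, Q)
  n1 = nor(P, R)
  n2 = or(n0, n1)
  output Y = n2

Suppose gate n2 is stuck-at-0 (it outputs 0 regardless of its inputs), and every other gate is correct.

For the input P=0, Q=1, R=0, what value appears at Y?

Propagate with n2 forced: n0=0, n1=1, n2=0 [stuck-at-0].
So Y = 0. (Without the fault it would be 1.)

0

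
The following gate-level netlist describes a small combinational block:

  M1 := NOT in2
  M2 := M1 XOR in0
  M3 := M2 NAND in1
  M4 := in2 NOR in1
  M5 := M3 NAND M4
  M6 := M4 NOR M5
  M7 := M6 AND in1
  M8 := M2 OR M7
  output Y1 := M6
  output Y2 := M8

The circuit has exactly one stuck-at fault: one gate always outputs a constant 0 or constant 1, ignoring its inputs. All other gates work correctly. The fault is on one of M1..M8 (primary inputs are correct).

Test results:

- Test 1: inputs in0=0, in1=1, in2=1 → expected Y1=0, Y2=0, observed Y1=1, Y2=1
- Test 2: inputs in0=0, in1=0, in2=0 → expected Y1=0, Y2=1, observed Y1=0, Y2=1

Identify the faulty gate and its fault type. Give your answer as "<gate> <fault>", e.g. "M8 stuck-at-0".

Fault-free values for test 1 (in0=0, in1=1, in2=1): M1=0, M2=0, M3=1, M4=0, M5=1, M6=0, M7=0, M8=0, giving Y1=0, Y2=0. Observed Y1=1, Y2=1.
Test 1: faults giving observed Y1=1, Y2=1 are {M5 stuck-at-0, M6 stuck-at-1}.
Test 2 (in0=0, in1=0, in2=0): fault-free M1=1, M2=1, M3=1, M4=1, M5=0, M6=0, M7=0, M8=1 → Y1=0, Y2=1; observed Y1=0, Y2=1. Eliminates M6 stuck-at-1.
Only M5 stuck-at-0 is consistent with every test.

M5 stuck-at-0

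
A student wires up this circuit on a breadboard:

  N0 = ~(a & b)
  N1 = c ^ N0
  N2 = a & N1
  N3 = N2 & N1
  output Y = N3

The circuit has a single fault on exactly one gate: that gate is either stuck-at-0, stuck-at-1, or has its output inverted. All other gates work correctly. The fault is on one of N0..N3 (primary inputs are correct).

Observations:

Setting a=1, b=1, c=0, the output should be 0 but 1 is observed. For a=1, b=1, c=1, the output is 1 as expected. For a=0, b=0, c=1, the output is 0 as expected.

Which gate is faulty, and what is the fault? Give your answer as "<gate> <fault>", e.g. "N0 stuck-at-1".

Fault-free values for test 1 (a=1, b=1, c=0): N0=0, N1=0, N2=0, N3=0, giving Y=0. Observed 1.
Test 1: faults giving observed 1 are {N0 stuck-at-1, N0 inverted output, N1 stuck-at-1, N1 inverted output, N3 stuck-at-1, N3 inverted output}.
Test 2 (a=1, b=1, c=1): fault-free N0=0, N1=1, N2=1, N3=1 → 1; observed 1. Eliminates N0 stuck-at-1, N0 inverted output, N1 inverted output, N3 inverted output.
Test 3 (a=0, b=0, c=1): fault-free N0=1, N1=0, N2=0, N3=0 → 0; observed 0. Eliminates N3 stuck-at-1.
Only N1 stuck-at-1 is consistent with every test.

N1 stuck-at-1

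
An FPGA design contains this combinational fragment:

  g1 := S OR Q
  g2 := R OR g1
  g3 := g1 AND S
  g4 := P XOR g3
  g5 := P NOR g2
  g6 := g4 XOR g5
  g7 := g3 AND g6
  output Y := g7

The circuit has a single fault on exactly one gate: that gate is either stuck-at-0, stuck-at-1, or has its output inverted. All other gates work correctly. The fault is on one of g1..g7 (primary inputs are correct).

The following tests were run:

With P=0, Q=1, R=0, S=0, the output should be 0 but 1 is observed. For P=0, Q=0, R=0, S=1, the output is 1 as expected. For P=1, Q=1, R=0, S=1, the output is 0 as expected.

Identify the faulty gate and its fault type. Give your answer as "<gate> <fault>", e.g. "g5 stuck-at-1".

Fault-free values for test 1 (P=0, Q=1, R=0, S=0): g1=1, g2=1, g3=0, g4=0, g5=0, g6=0, g7=0, giving Y=0. Observed 1.
Test 1: faults giving observed 1 are {g3 stuck-at-1, g3 inverted output, g7 stuck-at-1, g7 inverted output}.
Test 2 (P=0, Q=0, R=0, S=1): fault-free g1=1, g2=1, g3=1, g4=1, g5=0, g6=1, g7=1 → 1; observed 1. Eliminates g3 inverted output, g7 inverted output.
Test 3 (P=1, Q=1, R=0, S=1): fault-free g1=1, g2=1, g3=1, g4=0, g5=0, g6=0, g7=0 → 0; observed 0. Eliminates g7 stuck-at-1.
Only g3 stuck-at-1 is consistent with every test.

g3 stuck-at-1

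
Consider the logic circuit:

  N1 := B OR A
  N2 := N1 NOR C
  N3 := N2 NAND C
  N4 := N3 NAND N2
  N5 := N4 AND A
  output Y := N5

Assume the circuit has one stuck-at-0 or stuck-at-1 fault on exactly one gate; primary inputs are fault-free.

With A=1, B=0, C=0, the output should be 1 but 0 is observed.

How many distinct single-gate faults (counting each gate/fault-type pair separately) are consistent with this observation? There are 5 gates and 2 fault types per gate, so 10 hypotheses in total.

Fault-free: N1=1, N2=0, N3=1, N4=1, N5=1 → 1. Observed 0.
  N1 stuck-at-0: output 0 ✓
  N1 stuck-at-1: output 1 ✗
  N2 stuck-at-0: output 1 ✗
  N2 stuck-at-1: output 0 ✓
  N3 stuck-at-0: output 1 ✗
  N3 stuck-at-1: output 1 ✗
  N4 stuck-at-0: output 0 ✓
  N4 stuck-at-1: output 1 ✗
  N5 stuck-at-0: output 0 ✓
  N5 stuck-at-1: output 1 ✗
Consistent faults: {N1 stuck-at-0, N2 stuck-at-1, N4 stuck-at-0, N5 stuck-at-0} — 4 in all.

4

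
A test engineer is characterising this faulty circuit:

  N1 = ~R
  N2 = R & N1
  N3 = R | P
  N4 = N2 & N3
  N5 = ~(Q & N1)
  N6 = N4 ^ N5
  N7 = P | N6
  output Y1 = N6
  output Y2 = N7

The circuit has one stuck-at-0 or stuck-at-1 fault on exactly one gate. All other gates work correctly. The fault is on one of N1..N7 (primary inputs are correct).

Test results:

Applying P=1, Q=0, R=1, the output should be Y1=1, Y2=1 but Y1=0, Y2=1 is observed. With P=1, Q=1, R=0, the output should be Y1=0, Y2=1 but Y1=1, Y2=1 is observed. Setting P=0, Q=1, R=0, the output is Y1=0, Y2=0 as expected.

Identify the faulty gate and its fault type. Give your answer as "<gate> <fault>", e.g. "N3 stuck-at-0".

N2 stuck-at-1

Fault-free values for test 1 (P=1, Q=0, R=1): N1=0, N2=0, N3=1, N4=0, N5=1, N6=1, N7=1, giving Y1=1, Y2=1. Observed Y1=0, Y2=1.
Test 1: faults giving observed Y1=0, Y2=1 are {N1 stuck-at-1, N2 stuck-at-1, N4 stuck-at-1, N5 stuck-at-0, N6 stuck-at-0}.
Test 2 (P=1, Q=1, R=0): fault-free N1=1, N2=0, N3=1, N4=0, N5=0, N6=0, N7=1 → Y1=0, Y2=1; observed Y1=1, Y2=1. Eliminates N1 stuck-at-1, N5 stuck-at-0, N6 stuck-at-0.
Test 3 (P=0, Q=1, R=0): fault-free N1=1, N2=0, N3=0, N4=0, N5=0, N6=0, N7=0 → Y1=0, Y2=0; observed Y1=0, Y2=0. Eliminates N4 stuck-at-1.
Only N2 stuck-at-1 is consistent with every test.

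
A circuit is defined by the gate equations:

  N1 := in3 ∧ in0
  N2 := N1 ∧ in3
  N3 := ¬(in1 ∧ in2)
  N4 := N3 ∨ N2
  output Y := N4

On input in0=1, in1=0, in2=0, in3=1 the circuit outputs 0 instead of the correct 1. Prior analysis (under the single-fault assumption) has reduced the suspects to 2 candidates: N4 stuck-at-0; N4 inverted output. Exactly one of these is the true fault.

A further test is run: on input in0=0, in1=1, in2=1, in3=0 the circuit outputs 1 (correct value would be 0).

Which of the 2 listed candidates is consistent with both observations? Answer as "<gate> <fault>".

N4 inverted output

Evaluate each candidate on input in0=0, in1=1, in2=1, in3=0:
  N4 stuck-at-0: N1=0, N2=0, N3=0, N4=0 [stuck-at-0] → 0 — eliminated
  N4 inverted output: N1=0, N2=0, N3=0, N4=1 [inverted output] → 1 — matches
Only N4 inverted output reproduces the observed 1.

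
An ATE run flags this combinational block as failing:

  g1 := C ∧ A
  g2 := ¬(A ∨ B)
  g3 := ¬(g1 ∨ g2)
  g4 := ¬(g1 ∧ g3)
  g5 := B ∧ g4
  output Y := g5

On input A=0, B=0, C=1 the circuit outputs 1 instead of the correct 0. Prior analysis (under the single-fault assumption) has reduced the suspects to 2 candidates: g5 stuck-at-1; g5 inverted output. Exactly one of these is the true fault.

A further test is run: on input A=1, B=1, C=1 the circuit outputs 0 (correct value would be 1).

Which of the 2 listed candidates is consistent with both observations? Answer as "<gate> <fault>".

g5 inverted output

Evaluate each candidate on input A=1, B=1, C=1:
  g5 stuck-at-1: g1=1, g2=0, g3=0, g4=1, g5=1 [stuck-at-1] → 1 — eliminated
  g5 inverted output: g1=1, g2=0, g3=0, g4=1, g5=0 [inverted output] → 0 — matches
Only g5 inverted output reproduces the observed 0.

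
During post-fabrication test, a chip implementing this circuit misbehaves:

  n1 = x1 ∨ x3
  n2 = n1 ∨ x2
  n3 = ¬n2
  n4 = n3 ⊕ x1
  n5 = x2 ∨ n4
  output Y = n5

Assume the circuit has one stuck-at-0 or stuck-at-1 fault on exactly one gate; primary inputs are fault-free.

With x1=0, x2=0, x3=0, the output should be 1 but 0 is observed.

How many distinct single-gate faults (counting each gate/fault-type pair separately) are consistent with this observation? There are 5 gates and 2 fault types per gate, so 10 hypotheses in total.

5

Fault-free: n1=0, n2=0, n3=1, n4=1, n5=1 → 1. Observed 0.
  n1 stuck-at-0: output 1 ✗
  n1 stuck-at-1: output 0 ✓
  n2 stuck-at-0: output 1 ✗
  n2 stuck-at-1: output 0 ✓
  n3 stuck-at-0: output 0 ✓
  n3 stuck-at-1: output 1 ✗
  n4 stuck-at-0: output 0 ✓
  n4 stuck-at-1: output 1 ✗
  n5 stuck-at-0: output 0 ✓
  n5 stuck-at-1: output 1 ✗
Consistent faults: {n1 stuck-at-1, n2 stuck-at-1, n3 stuck-at-0, n4 stuck-at-0, n5 stuck-at-0} — 5 in all.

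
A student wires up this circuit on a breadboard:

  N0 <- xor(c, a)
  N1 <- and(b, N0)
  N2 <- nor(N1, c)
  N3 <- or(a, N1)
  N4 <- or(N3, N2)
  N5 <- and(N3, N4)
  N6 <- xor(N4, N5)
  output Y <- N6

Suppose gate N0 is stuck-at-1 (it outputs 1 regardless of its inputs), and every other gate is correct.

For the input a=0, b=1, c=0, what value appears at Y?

Propagate with N0 forced: N0=1 [stuck-at-1], N1=1, N2=0, N3=1, N4=1, N5=1, N6=0.
So Y = 0. (Without the fault it would be 1.)

0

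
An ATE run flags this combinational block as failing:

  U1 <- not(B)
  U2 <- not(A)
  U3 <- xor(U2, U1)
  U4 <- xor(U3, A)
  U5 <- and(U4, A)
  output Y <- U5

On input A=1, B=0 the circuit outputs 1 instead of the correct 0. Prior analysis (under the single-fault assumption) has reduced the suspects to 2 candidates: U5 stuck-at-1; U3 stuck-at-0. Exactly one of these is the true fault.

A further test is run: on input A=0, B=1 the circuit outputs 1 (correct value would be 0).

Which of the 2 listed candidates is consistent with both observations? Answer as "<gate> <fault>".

U5 stuck-at-1

Evaluate each candidate on input A=0, B=1:
  U5 stuck-at-1: U1=0, U2=1, U3=1, U4=1, U5=1 [stuck-at-1] → 1 — matches
  U3 stuck-at-0: U1=0, U2=1, U3=0 [stuck-at-0], U4=0, U5=0 → 0 — eliminated
Only U5 stuck-at-1 reproduces the observed 1.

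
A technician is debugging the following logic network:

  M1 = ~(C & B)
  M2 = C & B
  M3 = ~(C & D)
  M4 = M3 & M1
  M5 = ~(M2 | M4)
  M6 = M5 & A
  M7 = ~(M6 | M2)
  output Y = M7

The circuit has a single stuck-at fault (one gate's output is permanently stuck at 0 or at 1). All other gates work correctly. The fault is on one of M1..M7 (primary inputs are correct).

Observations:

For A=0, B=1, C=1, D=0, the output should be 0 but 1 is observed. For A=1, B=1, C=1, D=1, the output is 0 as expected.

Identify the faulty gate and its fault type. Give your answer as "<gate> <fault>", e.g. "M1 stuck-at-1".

Fault-free values for test 1 (A=0, B=1, C=1, D=0): M1=0, M2=1, M3=1, M4=0, M5=0, M6=0, M7=0, giving Y=0. Observed 1.
Test 1: faults giving observed 1 are {M2 stuck-at-0, M7 stuck-at-1}.
Test 2 (A=1, B=1, C=1, D=1): fault-free M1=0, M2=1, M3=0, M4=0, M5=0, M6=0, M7=0 → 0; observed 0. Eliminates M7 stuck-at-1.
Only M2 stuck-at-0 is consistent with every test.

M2 stuck-at-0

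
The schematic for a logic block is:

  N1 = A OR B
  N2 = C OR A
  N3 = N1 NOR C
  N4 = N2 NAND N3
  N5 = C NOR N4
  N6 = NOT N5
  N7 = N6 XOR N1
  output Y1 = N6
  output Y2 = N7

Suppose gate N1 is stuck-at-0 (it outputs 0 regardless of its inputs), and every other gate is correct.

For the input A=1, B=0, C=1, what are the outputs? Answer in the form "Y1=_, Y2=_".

Propagate with N1 forced: N1=0 [stuck-at-0], N2=1, N3=0, N4=1, N5=0, N6=1, N7=1.
So the outputs are Y1=1, Y2=1. (Without the fault they would be Y1=1, Y2=0.)

Y1=1, Y2=1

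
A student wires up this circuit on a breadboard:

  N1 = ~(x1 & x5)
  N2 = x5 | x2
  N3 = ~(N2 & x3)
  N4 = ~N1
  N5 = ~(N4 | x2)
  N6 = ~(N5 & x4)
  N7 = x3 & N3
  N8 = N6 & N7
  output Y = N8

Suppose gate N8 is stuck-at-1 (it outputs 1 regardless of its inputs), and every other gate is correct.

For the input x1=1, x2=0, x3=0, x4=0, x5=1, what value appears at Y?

Propagate with N8 forced: N1=0, N2=1, N3=1, N4=1, N5=0, N6=1, N7=0, N8=1 [stuck-at-1].
So Y = 1. (Without the fault it would be 0.)

1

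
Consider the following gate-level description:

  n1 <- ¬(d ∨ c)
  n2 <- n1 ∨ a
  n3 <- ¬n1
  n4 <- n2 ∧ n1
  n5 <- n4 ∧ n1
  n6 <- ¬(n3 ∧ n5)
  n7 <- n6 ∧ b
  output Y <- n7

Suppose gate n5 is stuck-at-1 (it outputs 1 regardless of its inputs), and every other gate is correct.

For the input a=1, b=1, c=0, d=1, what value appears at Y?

Propagate with n5 forced: n1=0, n2=1, n3=1, n4=0, n5=1 [stuck-at-1], n6=0, n7=0.
So Y = 0. (Without the fault it would be 1.)

0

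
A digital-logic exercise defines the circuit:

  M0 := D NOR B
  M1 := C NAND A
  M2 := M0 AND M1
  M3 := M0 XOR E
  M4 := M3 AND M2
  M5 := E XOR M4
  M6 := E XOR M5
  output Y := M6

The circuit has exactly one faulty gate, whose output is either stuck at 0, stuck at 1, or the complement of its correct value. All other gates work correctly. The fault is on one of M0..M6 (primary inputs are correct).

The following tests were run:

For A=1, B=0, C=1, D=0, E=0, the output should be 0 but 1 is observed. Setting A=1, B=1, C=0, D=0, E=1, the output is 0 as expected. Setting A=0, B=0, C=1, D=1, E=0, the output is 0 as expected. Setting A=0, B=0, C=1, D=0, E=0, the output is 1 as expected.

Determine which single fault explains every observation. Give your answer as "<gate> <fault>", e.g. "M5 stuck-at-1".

M1 stuck-at-1

Fault-free values for test 1 (A=1, B=0, C=1, D=0, E=0): M0=1, M1=0, M2=0, M3=1, M4=0, M5=0, M6=0, giving Y=0. Observed 1.
Test 1: faults giving observed 1 are {M1 stuck-at-1, M1 inverted output, M2 stuck-at-1, M2 inverted output, M4 stuck-at-1, M4 inverted output, M5 stuck-at-1, M5 inverted output, M6 stuck-at-1, M6 inverted output}.
Test 2 (A=1, B=1, C=0, D=0, E=1): fault-free M0=0, M1=1, M2=0, M3=1, M4=0, M5=1, M6=0 → 0; observed 0. Eliminates M2 stuck-at-1, M2 inverted output, M4 stuck-at-1, M4 inverted output, M5 inverted output, M6 stuck-at-1, M6 inverted output.
Test 3 (A=0, B=0, C=1, D=1, E=0): fault-free M0=0, M1=1, M2=0, M3=0, M4=0, M5=0, M6=0 → 0; observed 0. Eliminates M5 stuck-at-1.
Test 4 (A=0, B=0, C=1, D=0, E=0): fault-free M0=1, M1=1, M2=1, M3=1, M4=1, M5=1, M6=1 → 1; observed 1. Eliminates M1 inverted output.
Only M1 stuck-at-1 is consistent with every test.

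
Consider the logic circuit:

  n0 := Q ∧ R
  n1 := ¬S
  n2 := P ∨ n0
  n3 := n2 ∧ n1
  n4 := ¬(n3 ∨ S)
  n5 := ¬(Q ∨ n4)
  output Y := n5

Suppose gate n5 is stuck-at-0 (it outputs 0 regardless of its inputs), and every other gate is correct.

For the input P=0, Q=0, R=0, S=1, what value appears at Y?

Propagate with n5 forced: n0=0, n1=0, n2=0, n3=0, n4=0, n5=0 [stuck-at-0].
So Y = 0. (Without the fault it would be 1.)

0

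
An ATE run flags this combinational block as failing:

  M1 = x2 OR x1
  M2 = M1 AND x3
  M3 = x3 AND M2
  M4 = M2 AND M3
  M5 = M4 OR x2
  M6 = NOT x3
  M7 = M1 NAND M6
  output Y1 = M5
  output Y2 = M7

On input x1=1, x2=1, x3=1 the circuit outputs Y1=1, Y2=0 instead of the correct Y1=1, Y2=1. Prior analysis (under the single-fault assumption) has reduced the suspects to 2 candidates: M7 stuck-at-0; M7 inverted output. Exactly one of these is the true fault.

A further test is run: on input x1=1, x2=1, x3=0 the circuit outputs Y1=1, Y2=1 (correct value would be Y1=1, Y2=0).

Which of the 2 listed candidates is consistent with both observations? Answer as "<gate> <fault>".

Evaluate each candidate on input x1=1, x2=1, x3=0:
  M7 stuck-at-0: M1=1, M2=0, M3=0, M4=0, M5=1, M6=1, M7=0 [stuck-at-0] → Y1=1, Y2=0 — eliminated
  M7 inverted output: M1=1, M2=0, M3=0, M4=0, M5=1, M6=1, M7=1 [inverted output] → Y1=1, Y2=1 — matches
Only M7 inverted output reproduces the observed Y1=1, Y2=1.

M7 inverted output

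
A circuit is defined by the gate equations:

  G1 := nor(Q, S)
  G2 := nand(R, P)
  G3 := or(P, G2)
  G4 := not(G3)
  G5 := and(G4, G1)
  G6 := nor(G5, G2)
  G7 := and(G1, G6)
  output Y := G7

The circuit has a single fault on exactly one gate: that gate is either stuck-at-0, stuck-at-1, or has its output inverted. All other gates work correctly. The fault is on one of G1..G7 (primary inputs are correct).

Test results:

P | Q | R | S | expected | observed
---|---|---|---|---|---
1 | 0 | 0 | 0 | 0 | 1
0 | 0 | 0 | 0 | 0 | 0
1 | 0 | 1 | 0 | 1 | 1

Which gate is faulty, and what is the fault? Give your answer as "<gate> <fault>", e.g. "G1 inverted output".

G2 stuck-at-0

Fault-free values for test 1 (P=1, Q=0, R=0, S=0): G1=1, G2=1, G3=1, G4=0, G5=0, G6=0, G7=0, giving Y=0. Observed 1.
Test 1: faults giving observed 1 are {G2 stuck-at-0, G2 inverted output, G6 stuck-at-1, G6 inverted output, G7 stuck-at-1, G7 inverted output}.
Test 2 (P=0, Q=0, R=0, S=0): fault-free G1=1, G2=1, G3=1, G4=0, G5=0, G6=0, G7=0 → 0; observed 0. Eliminates G6 stuck-at-1, G6 inverted output, G7 stuck-at-1, G7 inverted output.
Test 3 (P=1, Q=0, R=1, S=0): fault-free G1=1, G2=0, G3=1, G4=0, G5=0, G6=1, G7=1 → 1; observed 1. Eliminates G2 inverted output.
Only G2 stuck-at-0 is consistent with every test.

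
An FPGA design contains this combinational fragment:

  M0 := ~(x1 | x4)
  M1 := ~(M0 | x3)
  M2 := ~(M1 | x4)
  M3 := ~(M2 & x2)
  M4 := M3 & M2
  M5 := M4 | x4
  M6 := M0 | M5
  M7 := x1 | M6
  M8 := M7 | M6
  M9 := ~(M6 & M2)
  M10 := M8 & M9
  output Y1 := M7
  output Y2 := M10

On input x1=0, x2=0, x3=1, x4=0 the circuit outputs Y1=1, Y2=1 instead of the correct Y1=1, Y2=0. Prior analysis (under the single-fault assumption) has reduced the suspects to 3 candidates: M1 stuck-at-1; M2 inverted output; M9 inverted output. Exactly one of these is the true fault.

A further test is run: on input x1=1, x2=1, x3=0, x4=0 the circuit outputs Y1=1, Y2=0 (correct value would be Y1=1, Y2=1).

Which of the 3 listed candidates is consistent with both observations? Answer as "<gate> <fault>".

M9 inverted output

Evaluate each candidate on input x1=1, x2=1, x3=0, x4=0:
  M1 stuck-at-1: M0=0, M1=1 [stuck-at-1], M2=0, M3=1, M4=0, M5=0, M6=0, M7=1, M8=1, M9=1, M10=1 → Y1=1, Y2=1 — eliminated
  M2 inverted output: M0=0, M1=1, M2=1 [inverted output], M3=0, M4=0, M5=0, M6=0, M7=1, M8=1, M9=1, M10=1 → Y1=1, Y2=1 — eliminated
  M9 inverted output: M0=0, M1=1, M2=0, M3=1, M4=0, M5=0, M6=0, M7=1, M8=1, M9=0 [inverted output], M10=0 → Y1=1, Y2=0 — matches
Only M9 inverted output reproduces the observed Y1=1, Y2=0.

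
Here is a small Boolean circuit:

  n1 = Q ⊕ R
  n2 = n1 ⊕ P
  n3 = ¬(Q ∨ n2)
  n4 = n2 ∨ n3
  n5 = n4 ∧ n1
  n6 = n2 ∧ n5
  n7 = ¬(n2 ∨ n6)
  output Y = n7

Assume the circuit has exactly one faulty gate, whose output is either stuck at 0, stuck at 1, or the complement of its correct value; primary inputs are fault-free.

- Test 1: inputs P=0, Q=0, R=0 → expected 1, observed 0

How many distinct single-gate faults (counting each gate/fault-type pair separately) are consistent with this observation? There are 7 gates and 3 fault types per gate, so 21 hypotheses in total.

Fault-free: n1=0, n2=0, n3=1, n4=1, n5=0, n6=0, n7=1 → 1. Observed 0.
  n1: stuck-at-1, inverted output ✓; others ✗
  n2: stuck-at-1, inverted output ✓; others ✗
  n3: none of the 3 fault types match ✗
  n4: none of the 3 fault types match ✗
  n5: none of the 3 fault types match ✗
  n6: stuck-at-1, inverted output ✓; others ✗
  n7: stuck-at-0, inverted output ✓; others ✗
Consistent faults: {n1 stuck-at-1, n1 inverted output, n2 stuck-at-1, n2 inverted output, n6 stuck-at-1, n6 inverted output, n7 stuck-at-0, n7 inverted output} — 8 in all.

8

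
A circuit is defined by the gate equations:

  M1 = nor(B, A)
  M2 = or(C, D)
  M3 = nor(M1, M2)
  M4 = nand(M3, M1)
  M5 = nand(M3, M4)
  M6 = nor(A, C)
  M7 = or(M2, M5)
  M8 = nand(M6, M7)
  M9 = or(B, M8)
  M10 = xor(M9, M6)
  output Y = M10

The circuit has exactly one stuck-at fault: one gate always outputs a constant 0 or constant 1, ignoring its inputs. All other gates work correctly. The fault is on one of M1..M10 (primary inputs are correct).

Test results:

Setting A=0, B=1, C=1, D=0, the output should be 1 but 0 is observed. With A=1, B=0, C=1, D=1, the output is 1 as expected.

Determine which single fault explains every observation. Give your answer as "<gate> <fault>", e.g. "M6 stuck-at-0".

Fault-free values for test 1 (A=0, B=1, C=1, D=0): M1=0, M2=1, M3=0, M4=1, M5=1, M6=0, M7=1, M8=1, M9=1, M10=1, giving Y=1. Observed 0.
Test 1: faults giving observed 0 are {M6 stuck-at-1, M9 stuck-at-0, M10 stuck-at-0}.
Test 2 (A=1, B=0, C=1, D=1): fault-free M1=0, M2=1, M3=0, M4=1, M5=1, M6=0, M7=1, M8=1, M9=1, M10=1 → 1; observed 1. Eliminates M9 stuck-at-0, M10 stuck-at-0.
Only M6 stuck-at-1 is consistent with every test.

M6 stuck-at-1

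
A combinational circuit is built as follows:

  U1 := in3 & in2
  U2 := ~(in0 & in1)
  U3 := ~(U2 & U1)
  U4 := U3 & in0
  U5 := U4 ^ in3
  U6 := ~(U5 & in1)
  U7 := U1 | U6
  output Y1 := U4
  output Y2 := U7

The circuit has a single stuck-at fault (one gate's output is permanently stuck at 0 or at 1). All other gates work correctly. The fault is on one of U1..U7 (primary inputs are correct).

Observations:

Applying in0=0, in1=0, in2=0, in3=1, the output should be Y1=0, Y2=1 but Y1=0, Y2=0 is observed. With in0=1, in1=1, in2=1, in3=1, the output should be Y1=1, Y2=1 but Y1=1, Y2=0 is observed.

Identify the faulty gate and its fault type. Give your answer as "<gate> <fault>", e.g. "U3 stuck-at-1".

Fault-free values for test 1 (in0=0, in1=0, in2=0, in3=1): U1=0, U2=1, U3=1, U4=0, U5=1, U6=1, U7=1, giving Y1=0, Y2=1. Observed Y1=0, Y2=0.
Test 1: faults giving observed Y1=0, Y2=0 are {U6 stuck-at-0, U7 stuck-at-0}.
Test 2 (in0=1, in1=1, in2=1, in3=1): fault-free U1=1, U2=0, U3=1, U4=1, U5=0, U6=1, U7=1 → Y1=1, Y2=1; observed Y1=1, Y2=0. Eliminates U6 stuck-at-0.
Only U7 stuck-at-0 is consistent with every test.

U7 stuck-at-0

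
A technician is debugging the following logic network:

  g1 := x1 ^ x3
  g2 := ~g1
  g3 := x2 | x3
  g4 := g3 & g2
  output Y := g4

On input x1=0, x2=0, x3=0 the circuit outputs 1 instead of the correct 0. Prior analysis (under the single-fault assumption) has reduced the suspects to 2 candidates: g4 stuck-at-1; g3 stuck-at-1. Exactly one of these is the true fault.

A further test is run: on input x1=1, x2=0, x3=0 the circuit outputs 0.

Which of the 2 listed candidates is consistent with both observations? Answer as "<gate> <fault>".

g3 stuck-at-1

Evaluate each candidate on input x1=1, x2=0, x3=0:
  g4 stuck-at-1: g1=1, g2=0, g3=0, g4=1 [stuck-at-1] → 1 — eliminated
  g3 stuck-at-1: g1=1, g2=0, g3=1 [stuck-at-1], g4=0 → 0 — matches
Only g3 stuck-at-1 reproduces the observed 0.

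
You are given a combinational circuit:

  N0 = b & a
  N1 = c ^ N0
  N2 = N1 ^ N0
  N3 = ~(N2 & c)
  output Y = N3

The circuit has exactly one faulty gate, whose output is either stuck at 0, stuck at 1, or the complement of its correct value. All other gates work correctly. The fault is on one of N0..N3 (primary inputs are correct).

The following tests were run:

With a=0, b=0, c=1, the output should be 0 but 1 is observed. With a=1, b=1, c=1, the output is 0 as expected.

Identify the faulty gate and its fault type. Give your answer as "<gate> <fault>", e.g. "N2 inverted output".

N1 stuck-at-0

Fault-free values for test 1 (a=0, b=0, c=1): N0=0, N1=1, N2=1, N3=0, giving Y=0. Observed 1.
Test 1: faults giving observed 1 are {N1 stuck-at-0, N1 inverted output, N2 stuck-at-0, N2 inverted output, N3 stuck-at-1, N3 inverted output}.
Test 2 (a=1, b=1, c=1): fault-free N0=1, N1=0, N2=1, N3=0 → 0; observed 0. Eliminates N1 inverted output, N2 stuck-at-0, N2 inverted output, N3 stuck-at-1, N3 inverted output.
Only N1 stuck-at-0 is consistent with every test.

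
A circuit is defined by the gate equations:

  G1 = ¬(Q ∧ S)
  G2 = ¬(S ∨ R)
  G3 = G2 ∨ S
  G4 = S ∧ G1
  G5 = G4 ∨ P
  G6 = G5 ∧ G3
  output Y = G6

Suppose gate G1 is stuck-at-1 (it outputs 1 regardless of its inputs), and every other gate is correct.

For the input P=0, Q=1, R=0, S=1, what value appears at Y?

1

Propagate with G1 forced: G1=1 [stuck-at-1], G2=0, G3=1, G4=1, G5=1, G6=1.
So Y = 1. (Without the fault it would be 0.)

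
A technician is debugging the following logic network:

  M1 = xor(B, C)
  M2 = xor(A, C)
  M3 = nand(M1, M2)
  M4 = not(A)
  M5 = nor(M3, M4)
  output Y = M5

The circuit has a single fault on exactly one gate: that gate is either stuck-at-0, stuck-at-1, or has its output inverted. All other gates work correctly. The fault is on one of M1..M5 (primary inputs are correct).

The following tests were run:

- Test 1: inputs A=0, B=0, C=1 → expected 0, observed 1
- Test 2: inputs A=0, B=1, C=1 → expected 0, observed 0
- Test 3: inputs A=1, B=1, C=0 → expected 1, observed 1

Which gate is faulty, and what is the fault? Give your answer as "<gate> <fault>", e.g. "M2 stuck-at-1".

Fault-free values for test 1 (A=0, B=0, C=1): M1=1, M2=1, M3=0, M4=1, M5=0, giving Y=0. Observed 1.
Test 1: faults giving observed 1 are {M4 stuck-at-0, M4 inverted output, M5 stuck-at-1, M5 inverted output}.
Test 2 (A=0, B=1, C=1): fault-free M1=0, M2=1, M3=1, M4=1, M5=0 → 0; observed 0. Eliminates M5 stuck-at-1, M5 inverted output.
Test 3 (A=1, B=1, C=0): fault-free M1=1, M2=1, M3=0, M4=0, M5=1 → 1; observed 1. Eliminates M4 inverted output.
Only M4 stuck-at-0 is consistent with every test.

M4 stuck-at-0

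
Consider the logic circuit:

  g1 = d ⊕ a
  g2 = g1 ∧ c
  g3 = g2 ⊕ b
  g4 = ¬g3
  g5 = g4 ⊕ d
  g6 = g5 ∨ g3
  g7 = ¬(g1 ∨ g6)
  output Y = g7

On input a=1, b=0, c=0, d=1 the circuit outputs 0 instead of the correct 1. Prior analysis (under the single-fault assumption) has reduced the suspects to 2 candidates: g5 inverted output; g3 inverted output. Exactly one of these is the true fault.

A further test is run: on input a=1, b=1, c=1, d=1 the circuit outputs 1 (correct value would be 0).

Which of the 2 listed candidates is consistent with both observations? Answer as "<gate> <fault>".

Evaluate each candidate on input a=1, b=1, c=1, d=1:
  g5 inverted output: g1=0, g2=0, g3=1, g4=0, g5=0 [inverted output], g6=1, g7=0 → 0 — eliminated
  g3 inverted output: g1=0, g2=0, g3=0 [inverted output], g4=1, g5=0, g6=0, g7=1 → 1 — matches
Only g3 inverted output reproduces the observed 1.

g3 inverted output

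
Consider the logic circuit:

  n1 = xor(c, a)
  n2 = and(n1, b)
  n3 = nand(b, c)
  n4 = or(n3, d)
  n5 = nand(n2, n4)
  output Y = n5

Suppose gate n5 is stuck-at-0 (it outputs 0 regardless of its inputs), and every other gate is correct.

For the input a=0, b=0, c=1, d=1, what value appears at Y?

Propagate with n5 forced: n1=1, n2=0, n3=1, n4=1, n5=0 [stuck-at-0].
So Y = 0. (Without the fault it would be 1.)

0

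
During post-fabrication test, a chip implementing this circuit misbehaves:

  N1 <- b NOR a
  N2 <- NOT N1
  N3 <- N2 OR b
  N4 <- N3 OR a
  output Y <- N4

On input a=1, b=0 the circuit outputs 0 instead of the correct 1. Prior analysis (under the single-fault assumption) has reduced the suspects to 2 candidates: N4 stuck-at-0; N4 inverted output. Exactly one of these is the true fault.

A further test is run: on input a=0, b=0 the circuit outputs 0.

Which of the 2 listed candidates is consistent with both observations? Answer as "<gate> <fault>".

Evaluate each candidate on input a=0, b=0:
  N4 stuck-at-0: N1=1, N2=0, N3=0, N4=0 [stuck-at-0] → 0 — matches
  N4 inverted output: N1=1, N2=0, N3=0, N4=1 [inverted output] → 1 — eliminated
Only N4 stuck-at-0 reproduces the observed 0.

N4 stuck-at-0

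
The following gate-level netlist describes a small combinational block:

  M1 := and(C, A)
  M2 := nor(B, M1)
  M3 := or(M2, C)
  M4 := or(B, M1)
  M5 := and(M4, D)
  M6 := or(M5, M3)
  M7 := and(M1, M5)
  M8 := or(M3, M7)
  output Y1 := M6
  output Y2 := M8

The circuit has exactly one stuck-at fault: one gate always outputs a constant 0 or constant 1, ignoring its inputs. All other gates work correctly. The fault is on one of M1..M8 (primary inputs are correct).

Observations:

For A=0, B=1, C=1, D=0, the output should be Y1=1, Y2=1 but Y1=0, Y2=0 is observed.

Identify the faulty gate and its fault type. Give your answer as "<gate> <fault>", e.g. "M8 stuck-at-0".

Fault-free values for test 1 (A=0, B=1, C=1, D=0): M1=0, M2=0, M3=1, M4=1, M5=0, M6=1, M7=0, M8=1, giving Y1=1, Y2=1. Observed Y1=0, Y2=0.
Test 1: faults giving observed Y1=0, Y2=0 are {M3 stuck-at-0}.
Only M3 stuck-at-0 is consistent with every test.

M3 stuck-at-0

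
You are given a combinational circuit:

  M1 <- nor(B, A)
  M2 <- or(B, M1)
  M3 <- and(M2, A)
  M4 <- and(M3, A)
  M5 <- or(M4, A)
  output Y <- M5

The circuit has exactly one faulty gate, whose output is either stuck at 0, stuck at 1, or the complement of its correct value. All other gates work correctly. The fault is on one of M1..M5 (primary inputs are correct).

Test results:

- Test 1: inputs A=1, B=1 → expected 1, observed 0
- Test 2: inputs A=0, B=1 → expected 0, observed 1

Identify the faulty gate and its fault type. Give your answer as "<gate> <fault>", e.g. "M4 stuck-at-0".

Fault-free values for test 1 (A=1, B=1): M1=0, M2=1, M3=1, M4=1, M5=1, giving Y=1. Observed 0.
Test 1: faults giving observed 0 are {M5 stuck-at-0, M5 inverted output}.
Test 2 (A=0, B=1): fault-free M1=0, M2=1, M3=0, M4=0, M5=0 → 0; observed 1. Eliminates M5 stuck-at-0.
Only M5 inverted output is consistent with every test.

M5 inverted output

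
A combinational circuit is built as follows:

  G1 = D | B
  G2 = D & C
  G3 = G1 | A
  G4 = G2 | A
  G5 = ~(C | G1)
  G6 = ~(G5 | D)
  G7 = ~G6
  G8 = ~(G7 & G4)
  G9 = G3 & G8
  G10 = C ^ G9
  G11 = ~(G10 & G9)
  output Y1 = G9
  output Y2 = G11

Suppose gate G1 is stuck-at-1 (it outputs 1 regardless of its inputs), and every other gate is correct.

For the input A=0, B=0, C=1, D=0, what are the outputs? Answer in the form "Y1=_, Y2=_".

Y1=1, Y2=1

Propagate with G1 forced: G1=1 [stuck-at-1], G2=0, G3=1, G4=0, G5=0, G6=1, G7=0, G8=1, G9=1, G10=0, G11=1.
So the outputs are Y1=1, Y2=1. (Without the fault they would be Y1=0, Y2=1.)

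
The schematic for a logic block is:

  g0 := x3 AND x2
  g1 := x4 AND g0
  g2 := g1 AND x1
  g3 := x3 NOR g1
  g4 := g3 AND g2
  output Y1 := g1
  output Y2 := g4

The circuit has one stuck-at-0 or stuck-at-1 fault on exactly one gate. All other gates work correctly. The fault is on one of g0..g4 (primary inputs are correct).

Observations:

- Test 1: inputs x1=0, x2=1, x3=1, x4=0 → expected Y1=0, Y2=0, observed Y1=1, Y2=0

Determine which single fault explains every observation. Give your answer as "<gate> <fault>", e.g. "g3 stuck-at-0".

g1 stuck-at-1

Fault-free values for test 1 (x1=0, x2=1, x3=1, x4=0): g0=1, g1=0, g2=0, g3=0, g4=0, giving Y1=0, Y2=0. Observed Y1=1, Y2=0.
Test 1: faults giving observed Y1=1, Y2=0 are {g1 stuck-at-1}.
Only g1 stuck-at-1 is consistent with every test.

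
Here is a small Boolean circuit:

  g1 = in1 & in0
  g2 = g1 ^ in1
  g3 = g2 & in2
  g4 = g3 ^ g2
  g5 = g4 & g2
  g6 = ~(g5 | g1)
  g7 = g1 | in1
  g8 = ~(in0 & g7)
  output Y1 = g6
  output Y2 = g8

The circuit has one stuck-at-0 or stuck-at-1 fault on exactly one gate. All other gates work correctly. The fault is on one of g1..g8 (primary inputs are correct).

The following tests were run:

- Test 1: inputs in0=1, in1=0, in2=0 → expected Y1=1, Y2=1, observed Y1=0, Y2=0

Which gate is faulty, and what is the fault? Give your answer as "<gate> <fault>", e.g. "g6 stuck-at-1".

g1 stuck-at-1

Fault-free values for test 1 (in0=1, in1=0, in2=0): g1=0, g2=0, g3=0, g4=0, g5=0, g6=1, g7=0, g8=1, giving Y1=1, Y2=1. Observed Y1=0, Y2=0.
Test 1: faults giving observed Y1=0, Y2=0 are {g1 stuck-at-1}.
Only g1 stuck-at-1 is consistent with every test.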